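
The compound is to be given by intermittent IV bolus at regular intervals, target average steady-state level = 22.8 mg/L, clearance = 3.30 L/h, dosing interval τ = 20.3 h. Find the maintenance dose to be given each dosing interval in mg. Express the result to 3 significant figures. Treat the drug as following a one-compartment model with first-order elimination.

At steady state, Dose/τ = Css × CL.
Dose = Css × CL × τ = 22.8 × 3.300 × 20.3 = 1527 mg

1530 mg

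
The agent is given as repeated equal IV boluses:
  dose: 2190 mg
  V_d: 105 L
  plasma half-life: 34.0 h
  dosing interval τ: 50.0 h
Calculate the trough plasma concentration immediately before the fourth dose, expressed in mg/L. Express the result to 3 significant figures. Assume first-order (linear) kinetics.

11.2 mg/L

C₀ per dose = Dose / Vd = 2190 / 105 = 20.86 mg/L
k = ln2 / t½ = 0.693147 / 34.0 = 0.02039 h⁻¹
Fraction remaining after one interval: r = e^(−kτ) = e^(−0.02039 × 50.0) = 0.3608
Before dose 4, 3 doses have been given (aged 1τ, 2τ, 3τ).
C_trough = C₀ × (r + r² + … + r^3) = C₀ × r(1−r^3)/(1−r)
        = 20.86 × 0.3608 × (1 − 0.04697) / (1 − 0.3608) = 11.22 mg/L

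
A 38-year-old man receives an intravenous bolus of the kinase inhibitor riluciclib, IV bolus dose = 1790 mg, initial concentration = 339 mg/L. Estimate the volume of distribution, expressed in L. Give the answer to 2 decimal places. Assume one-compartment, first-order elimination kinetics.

Vd = Dose / C₀ = 1790 / 339 = 5.280 L

5.28 L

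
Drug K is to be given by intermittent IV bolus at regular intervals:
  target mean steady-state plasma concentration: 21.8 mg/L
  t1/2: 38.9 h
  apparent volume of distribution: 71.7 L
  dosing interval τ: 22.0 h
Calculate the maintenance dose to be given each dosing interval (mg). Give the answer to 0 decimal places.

k = ln2 / t½ = 0.693147 / 38.9 = 0.01782 h⁻¹
CL = k × Vd = 0.01782 × 71.7 = 1.278 L/h
At steady state, Dose/τ = Css × CL.
Dose = Css × CL × τ = 21.8 × 1.278 × 22.0 = 612.9 mg

613 mg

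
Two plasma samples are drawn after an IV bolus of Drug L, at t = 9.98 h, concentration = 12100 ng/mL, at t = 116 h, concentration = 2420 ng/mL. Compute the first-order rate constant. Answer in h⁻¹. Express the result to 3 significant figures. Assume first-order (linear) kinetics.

0.0152 h⁻¹

k = ln(C₁/C₂) / (t₂ − t₁) = ln(12100/2420) / (116 − 9.98)
  = 1.609 / 106.0 = 0.01518 h⁻¹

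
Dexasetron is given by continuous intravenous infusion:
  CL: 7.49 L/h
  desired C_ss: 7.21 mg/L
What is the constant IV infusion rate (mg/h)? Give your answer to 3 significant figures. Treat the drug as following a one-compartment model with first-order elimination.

At steady state, infusion rate R₀ = Css × CL = 7.21 × 7.490 = 54.00 mg/h

54.0 mg/h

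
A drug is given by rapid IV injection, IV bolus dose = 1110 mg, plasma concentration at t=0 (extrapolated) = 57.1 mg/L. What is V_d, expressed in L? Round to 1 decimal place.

Vd = Dose / C₀ = 1110 / 57.1 = 19.44 L

19.4 L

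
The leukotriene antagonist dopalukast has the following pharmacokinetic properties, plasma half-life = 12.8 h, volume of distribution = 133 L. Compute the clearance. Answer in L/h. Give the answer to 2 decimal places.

k = ln2 / t½ = 0.693147 / 12.8 = 0.05415 h⁻¹
CL = k × Vd = 0.05415 × 133 = 7.202 L/h

7.20 L/h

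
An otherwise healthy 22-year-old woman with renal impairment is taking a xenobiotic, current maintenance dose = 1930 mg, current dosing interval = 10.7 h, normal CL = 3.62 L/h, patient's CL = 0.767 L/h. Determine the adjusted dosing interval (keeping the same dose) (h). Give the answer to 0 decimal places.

51 h

To keep the same average steady-state level, dosing rate must scale with clearance.
CL ratio = 0.767 / 3.62 = 0.2119
New interval (same dose) = 10.7 / 0.2119 = 50.50 h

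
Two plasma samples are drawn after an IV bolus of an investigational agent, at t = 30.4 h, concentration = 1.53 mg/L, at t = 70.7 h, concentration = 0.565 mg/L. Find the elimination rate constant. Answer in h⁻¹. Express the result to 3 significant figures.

0.0247 h⁻¹

k = ln(C₁/C₂) / (t₂ − t₁) = ln(1.53/0.565) / (70.7 − 30.4)
  = 0.9962 / 40.30 = 0.02472 h⁻¹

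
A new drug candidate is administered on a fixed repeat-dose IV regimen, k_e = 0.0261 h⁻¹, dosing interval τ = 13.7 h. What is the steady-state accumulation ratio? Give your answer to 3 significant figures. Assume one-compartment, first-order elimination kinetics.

3.33

e^(−kτ) = e^(−0.02610 × 13.7) = 0.6994
Accumulation ratio R = 1 / (1 − e^(−kτ)) = 1 / (1 − 0.6994) = 3.327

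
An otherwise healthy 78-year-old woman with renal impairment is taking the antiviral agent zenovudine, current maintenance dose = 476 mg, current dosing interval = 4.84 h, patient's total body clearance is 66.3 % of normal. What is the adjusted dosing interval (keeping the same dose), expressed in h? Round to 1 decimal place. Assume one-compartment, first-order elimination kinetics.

7.3 h

To keep the same average steady-state level, dosing rate must scale with clearance.
CL ratio = 66.3 / 100 = 0.6630
New interval (same dose) = 4.84 / 0.6630 = 7.300 h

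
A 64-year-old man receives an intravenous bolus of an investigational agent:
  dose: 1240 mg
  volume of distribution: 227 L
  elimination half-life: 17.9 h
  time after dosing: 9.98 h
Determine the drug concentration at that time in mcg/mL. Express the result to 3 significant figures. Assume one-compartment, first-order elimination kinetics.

3.71 mcg/mL

C₀ = Dose / Vd = 1240 / 227 = 5.463 mg/L
k = ln2 / t½ = 0.693147 / 17.9 = 0.03872 h⁻¹
C = C₀ · e^(−k·t) = 5.463 × e^(−0.03872 × 9.98)
  = 5.463 × 0.6795 = 3.712 mg/L
(3.712 mg/L = 3.712 mcg/mL)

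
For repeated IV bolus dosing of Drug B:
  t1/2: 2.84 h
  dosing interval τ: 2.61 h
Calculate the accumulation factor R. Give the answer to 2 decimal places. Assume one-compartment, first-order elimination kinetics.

2.12

k = ln2 / t½ = 0.693147 / 2.84 = 0.2441 h⁻¹
e^(−kτ) = e^(−0.2441 × 2.61) = 0.5288
Accumulation ratio R = 1 / (1 − e^(−kτ)) = 1 / (1 − 0.5288) = 2.122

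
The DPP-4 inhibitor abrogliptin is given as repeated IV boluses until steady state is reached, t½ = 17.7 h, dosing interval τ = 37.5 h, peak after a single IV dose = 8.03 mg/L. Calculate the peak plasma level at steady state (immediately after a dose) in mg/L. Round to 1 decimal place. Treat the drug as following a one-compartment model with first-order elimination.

10.4 mg/L

k = ln2 / t½ = 0.693147 / 17.7 = 0.03916 h⁻¹
e^(−kτ) = e^(−0.03916 × 37.5) = 0.2303
Accumulation ratio R = 1 / (1 − e^(−kτ)) = 1 / (1 − 0.2303) = 1.299
Steady-state peak = C₀ × R = 8.03 × 1.299 = 10.43 mg/L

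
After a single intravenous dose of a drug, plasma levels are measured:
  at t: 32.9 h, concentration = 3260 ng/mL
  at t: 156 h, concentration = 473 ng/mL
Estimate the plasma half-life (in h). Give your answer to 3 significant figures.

k = ln(C₁/C₂) / (t₂ − t₁) = ln(3260/473) / (156 − 32.9)
  = 1.930 / 123.1 = 0.01568 h⁻¹
t½ = ln2 / k = 0.693147 / 0.01568 = 44.21 h

44.2 h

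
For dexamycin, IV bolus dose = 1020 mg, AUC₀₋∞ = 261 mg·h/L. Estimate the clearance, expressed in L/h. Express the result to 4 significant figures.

CL = Dose / AUC = 1020 / 261 = 3.908 L/h

3.908 L/h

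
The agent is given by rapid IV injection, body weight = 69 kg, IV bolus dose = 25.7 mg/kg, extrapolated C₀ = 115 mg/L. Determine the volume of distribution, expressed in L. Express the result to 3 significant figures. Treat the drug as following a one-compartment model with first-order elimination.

15.4 L

Dose = 25.7 × 69 = 1773 mg
Vd = Dose / C₀ = 1773 / 115 = 15.42 L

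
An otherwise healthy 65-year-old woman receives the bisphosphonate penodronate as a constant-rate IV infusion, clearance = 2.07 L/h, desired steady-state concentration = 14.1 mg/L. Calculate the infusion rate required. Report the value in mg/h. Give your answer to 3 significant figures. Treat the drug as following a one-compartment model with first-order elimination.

29.2 mg/h

At steady state, infusion rate R₀ = Css × CL = 14.1 × 2.070 = 29.19 mg/h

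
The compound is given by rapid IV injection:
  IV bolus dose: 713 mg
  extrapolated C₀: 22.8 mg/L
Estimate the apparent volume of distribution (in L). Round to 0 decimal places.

31 L

Vd = Dose / C₀ = 713.0 / 22.8 = 31.27 L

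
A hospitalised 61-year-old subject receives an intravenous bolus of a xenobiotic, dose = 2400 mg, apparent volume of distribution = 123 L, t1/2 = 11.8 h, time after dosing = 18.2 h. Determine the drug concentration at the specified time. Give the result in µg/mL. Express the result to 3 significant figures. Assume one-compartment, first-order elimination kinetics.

6.70 µg/mL

C₀ = Dose / Vd = 2400 / 123 = 19.51 mg/L
k = ln2 / t½ = 0.693147 / 11.8 = 0.05874 h⁻¹
C = C₀ · e^(−k·t) = 19.51 × e^(−0.05874 × 18.2)
  = 19.51 × 0.3433 = 6.698 mg/L
(6.698 mg/L = 6.698 µg/mL)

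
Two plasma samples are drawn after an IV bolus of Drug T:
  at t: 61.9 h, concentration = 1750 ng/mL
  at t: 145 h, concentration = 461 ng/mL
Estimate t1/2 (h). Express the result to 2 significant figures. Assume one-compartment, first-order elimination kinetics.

43 h

k = ln(C₁/C₂) / (t₂ − t₁) = ln(1750/461) / (145 − 61.9)
  = 1.334 / 83.10 = 0.01605 h⁻¹
t½ = ln2 / k = 0.693147 / 0.01605 = 43.19 h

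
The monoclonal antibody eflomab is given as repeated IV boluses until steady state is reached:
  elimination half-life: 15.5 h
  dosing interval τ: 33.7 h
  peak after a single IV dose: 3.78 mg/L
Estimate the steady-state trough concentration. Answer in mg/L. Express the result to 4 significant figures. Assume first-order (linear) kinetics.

k = ln2 / t½ = 0.693147 / 15.5 = 0.04472 h⁻¹
e^(−kτ) = e^(−0.04472 × 33.7) = 0.2216
Accumulation ratio R = 1 / (1 − e^(−kτ)) = 1 / (1 − 0.2216) = 1.285
Steady-state trough = C₀ × R × e^(−kτ) = 3.78 × 1.285 × 0.2216 = 1.076 mg/L

1.076 mg/L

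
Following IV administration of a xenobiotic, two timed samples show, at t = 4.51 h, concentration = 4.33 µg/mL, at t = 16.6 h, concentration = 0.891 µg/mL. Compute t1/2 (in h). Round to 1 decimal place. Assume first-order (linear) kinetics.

k = ln(C₁/C₂) / (t₂ − t₁) = ln(4.33/0.891) / (16.6 − 4.51)
  = 1.581 / 12.09 = 0.1308 h⁻¹
t½ = ln2 / k = 0.693147 / 0.1308 = 5.299 h

5.3 h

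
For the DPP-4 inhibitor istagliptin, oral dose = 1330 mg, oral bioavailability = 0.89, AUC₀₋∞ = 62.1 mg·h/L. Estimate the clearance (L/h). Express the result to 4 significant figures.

19.06 L/h

CL = F·Dose / AUC = 0.89 × 1330 / 62.1 = 19.06 L/h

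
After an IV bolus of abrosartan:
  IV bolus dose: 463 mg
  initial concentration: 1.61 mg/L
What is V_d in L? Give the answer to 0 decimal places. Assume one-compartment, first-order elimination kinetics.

288 L

Vd = Dose / C₀ = 463.0 / 1.61 = 287.6 L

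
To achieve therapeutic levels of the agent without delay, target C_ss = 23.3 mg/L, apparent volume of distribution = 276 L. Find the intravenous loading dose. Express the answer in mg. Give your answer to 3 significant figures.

LD = Css × Vd = 23.3 × 276 = 6431 mg

6430 mg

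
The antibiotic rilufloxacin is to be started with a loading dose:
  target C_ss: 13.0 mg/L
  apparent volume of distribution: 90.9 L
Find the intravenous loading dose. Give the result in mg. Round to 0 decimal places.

LD = Css × Vd = 13.0 × 90.9 = 1182 mg

1182 mg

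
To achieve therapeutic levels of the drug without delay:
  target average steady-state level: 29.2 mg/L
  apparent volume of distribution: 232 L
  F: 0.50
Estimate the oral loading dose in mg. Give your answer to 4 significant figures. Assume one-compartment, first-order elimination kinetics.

13550 mg

LD = Css × Vd / F = 29.2 × 232 / 0.50 = 13550 mg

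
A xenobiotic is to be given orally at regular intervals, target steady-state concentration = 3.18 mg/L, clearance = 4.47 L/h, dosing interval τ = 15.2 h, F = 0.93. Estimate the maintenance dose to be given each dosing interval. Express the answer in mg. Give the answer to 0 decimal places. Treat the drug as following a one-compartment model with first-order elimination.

At steady state, F × (Dose/τ) = Css × CL.
Dose = Css × CL × τ / F = 3.18 × 4.470 × 15.2 / 0.93 = 232.3 mg

232 mg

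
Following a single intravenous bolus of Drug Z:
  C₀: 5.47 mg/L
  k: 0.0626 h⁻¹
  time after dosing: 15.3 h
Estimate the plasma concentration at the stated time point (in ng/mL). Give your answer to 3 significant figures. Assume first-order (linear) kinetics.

C = C₀ · e^(−k·t) = 5.470 × e^(−0.06260 × 15.3)
  = 5.470 × 0.3837 = 2.099 mg/L
Convert: 2.099 mg/L × 1000 = 2099 ng/mL

2100 ng/mL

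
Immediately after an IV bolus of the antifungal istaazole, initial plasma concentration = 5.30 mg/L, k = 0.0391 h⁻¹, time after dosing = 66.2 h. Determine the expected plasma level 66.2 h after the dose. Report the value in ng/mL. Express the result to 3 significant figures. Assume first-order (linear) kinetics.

398 ng/mL

C = C₀ · e^(−k·t) = 5.300 × e^(−0.03910 × 66.2)
  = 5.300 × 0.07514 = 0.3982 mg/L
Convert: 0.3982 mg/L × 1000 = 398.2 ng/mL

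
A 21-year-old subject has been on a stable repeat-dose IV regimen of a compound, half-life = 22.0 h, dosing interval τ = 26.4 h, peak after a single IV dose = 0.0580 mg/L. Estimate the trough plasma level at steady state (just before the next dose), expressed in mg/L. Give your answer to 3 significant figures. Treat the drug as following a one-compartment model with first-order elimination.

0.0447 mg/L

k = ln2 / t½ = 0.693147 / 22.0 = 0.03151 h⁻¹
e^(−kτ) = e^(−0.03151 × 26.4) = 0.4352
Accumulation ratio R = 1 / (1 − e^(−kτ)) = 1 / (1 − 0.4352) = 1.771
Steady-state trough = C₀ × R × e^(−kτ) = 0.0580 × 1.771 × 0.4352 = 0.04470 mg/L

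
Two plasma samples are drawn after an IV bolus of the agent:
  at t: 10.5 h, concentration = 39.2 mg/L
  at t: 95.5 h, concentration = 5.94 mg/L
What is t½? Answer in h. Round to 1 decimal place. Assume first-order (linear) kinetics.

k = ln(C₁/C₂) / (t₂ − t₁) = ln(39.2/5.94) / (95.5 − 10.5)
  = 1.887 / 85.00 = 0.02220 h⁻¹
t½ = ln2 / k = 0.693147 / 0.02220 = 31.22 h

31.2 h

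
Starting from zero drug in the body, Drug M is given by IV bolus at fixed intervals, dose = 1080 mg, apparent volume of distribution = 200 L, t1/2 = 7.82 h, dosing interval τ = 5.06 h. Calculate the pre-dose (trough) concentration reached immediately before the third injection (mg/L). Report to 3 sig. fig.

C₀ per dose = Dose / Vd = 1080 / 200 = 5.400 mg/L
k = ln2 / t½ = 0.693147 / 7.82 = 0.08864 h⁻¹
Fraction remaining after one interval: r = e^(−kτ) = e^(−0.08864 × 5.06) = 0.6386
Before dose 3, 2 doses have been given (aged 1τ, 2τ).
C_trough = C₀ × (r + r²) = 5.400 × (0.6386 + 0.4078) = 5.651 mg/L

5.65 mg/L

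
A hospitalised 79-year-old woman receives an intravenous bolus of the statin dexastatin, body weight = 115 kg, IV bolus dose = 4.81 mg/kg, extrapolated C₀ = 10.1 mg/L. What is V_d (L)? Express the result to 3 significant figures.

54.8 L

Dose = 4.81 × 115 = 553.2 mg
Vd = Dose / C₀ = 553.2 / 10.1 = 54.77 L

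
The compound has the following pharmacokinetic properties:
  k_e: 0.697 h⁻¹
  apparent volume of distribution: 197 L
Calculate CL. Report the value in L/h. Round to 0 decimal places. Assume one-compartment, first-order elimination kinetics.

CL = k × Vd = 0.697 × 197 = 137.3 L/h

137 L/h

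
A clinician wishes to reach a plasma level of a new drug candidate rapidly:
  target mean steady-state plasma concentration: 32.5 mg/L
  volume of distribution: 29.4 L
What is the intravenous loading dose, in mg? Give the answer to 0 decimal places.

956 mg

LD = Css × Vd = 32.5 × 29.4 = 955.5 mg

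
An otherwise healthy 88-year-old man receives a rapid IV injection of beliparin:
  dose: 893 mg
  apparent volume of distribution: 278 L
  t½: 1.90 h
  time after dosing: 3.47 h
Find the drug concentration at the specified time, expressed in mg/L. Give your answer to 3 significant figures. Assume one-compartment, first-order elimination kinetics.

C₀ = Dose / Vd = 893.0 / 278 = 3.212 mg/L
k = ln2 / t½ = 0.693147 / 1.90 = 0.3648 h⁻¹
C = C₀ · e^(−k·t) = 3.212 × e^(−0.3648 × 3.47)
  = 3.212 × 0.2820 = 0.9058 mg/L

0.906 mg/L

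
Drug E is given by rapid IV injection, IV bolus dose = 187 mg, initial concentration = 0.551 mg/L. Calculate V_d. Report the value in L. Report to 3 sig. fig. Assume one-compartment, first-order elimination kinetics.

Vd = Dose / C₀ = 187.0 / 0.551 = 339.4 L

339 L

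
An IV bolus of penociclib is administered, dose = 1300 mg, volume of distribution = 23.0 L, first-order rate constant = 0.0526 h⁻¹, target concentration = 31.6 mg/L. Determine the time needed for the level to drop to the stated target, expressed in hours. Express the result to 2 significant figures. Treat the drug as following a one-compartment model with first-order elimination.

C₀ = Dose / Vd = 1300 / 23.0 = 56.52 mg/L
t = ln(C₀ / C) / k = ln(56.52 / 31.6) / 0.05260
  = ln(1.789) / 0.05260 = 0.5817 / 0.05260 = 11.06 h

11 h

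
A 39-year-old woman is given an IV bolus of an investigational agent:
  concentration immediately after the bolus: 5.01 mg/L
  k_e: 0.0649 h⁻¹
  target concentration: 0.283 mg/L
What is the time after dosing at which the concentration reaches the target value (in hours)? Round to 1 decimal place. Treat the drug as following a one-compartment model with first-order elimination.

t = ln(C₀ / C) / k = ln(5.010 / 0.283) / 0.06490
  = ln(17.70) / 0.06490 = 2.874 / 0.06490 = 44.28 h

44.3 h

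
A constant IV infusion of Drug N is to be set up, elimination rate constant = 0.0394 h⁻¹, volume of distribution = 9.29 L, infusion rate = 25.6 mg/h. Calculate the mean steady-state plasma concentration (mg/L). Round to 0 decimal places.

70 mg/L

CL = k × Vd = 0.03940 × 9.29 = 0.3660 L/h
At steady state Css = R₀ / CL = 25.6 / 0.3660 = 69.95 mg/L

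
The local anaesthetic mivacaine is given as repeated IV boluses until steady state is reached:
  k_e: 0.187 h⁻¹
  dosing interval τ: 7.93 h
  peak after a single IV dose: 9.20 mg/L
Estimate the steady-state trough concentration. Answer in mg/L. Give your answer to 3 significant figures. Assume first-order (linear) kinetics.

e^(−kτ) = e^(−0.1870 × 7.93) = 0.2270
Accumulation ratio R = 1 / (1 − e^(−kτ)) = 1 / (1 − 0.2270) = 1.294
Steady-state trough = C₀ × R × e^(−kτ) = 9.20 × 1.294 × 0.2270 = 2.702 mg/L

2.70 mg/L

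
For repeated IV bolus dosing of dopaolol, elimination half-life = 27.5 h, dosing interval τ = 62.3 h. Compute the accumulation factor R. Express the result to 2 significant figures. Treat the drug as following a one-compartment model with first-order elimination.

1.3

k = ln2 / t½ = 0.693147 / 27.5 = 0.02521 h⁻¹
e^(−kτ) = e^(−0.02521 × 62.3) = 0.2079
Accumulation ratio R = 1 / (1 − e^(−kτ)) = 1 / (1 − 0.2079) = 1.262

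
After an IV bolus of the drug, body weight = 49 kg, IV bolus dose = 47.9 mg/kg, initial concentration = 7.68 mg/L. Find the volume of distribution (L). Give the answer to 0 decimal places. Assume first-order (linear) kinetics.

Dose = 47.9 × 49 = 2347 mg
Vd = Dose / C₀ = 2347 / 7.68 = 305.6 L

306 L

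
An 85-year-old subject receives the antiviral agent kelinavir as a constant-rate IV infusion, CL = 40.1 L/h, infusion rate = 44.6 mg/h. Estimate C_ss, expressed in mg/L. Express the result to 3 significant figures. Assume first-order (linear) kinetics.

1.11 mg/L

At steady state Css = R₀ / CL = 44.6 / 40.10 = 1.112 mg/L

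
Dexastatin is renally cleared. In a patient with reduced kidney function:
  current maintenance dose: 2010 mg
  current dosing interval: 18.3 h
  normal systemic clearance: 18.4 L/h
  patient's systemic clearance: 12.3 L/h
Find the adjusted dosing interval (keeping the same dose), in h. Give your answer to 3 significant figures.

27.4 h

To keep the same average steady-state level, dosing rate must scale with clearance.
CL ratio = 12.3 / 18.4 = 0.6685
New interval (same dose) = 18.3 / 0.6685 = 27.37 h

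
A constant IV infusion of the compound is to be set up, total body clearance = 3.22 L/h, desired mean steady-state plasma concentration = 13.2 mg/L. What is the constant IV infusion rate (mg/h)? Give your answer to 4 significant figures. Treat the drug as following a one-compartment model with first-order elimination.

42.50 mg/h

At steady state, infusion rate R₀ = Css × CL = 13.2 × 3.220 = 42.50 mg/h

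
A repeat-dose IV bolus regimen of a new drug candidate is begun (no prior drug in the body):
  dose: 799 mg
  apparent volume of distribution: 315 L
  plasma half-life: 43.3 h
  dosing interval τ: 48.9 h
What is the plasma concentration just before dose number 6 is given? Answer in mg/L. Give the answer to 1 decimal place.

2.1 mg/L

C₀ per dose = Dose / Vd = 799 / 315 = 2.537 mg/L
k = ln2 / t½ = 0.693147 / 43.3 = 0.01601 h⁻¹
Fraction remaining after one interval: r = e^(−kτ) = e^(−0.01601 × 48.9) = 0.4571
Before dose 6, 5 doses have been given (aged 1τ, 2τ, 3τ, 4τ, 5τ).
C_trough = C₀ × (r + r² + … + r^5) = C₀ × r(1−r^5)/(1−r)
        = 2.537 × 0.4571 × (1 − 0.01996) / (1 − 0.4571) = 2.093 mg/L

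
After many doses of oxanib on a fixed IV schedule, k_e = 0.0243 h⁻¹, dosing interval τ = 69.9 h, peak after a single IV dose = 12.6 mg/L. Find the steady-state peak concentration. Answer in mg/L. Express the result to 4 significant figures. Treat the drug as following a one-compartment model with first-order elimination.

15.42 mg/L

e^(−kτ) = e^(−0.02430 × 69.9) = 0.1829
Accumulation ratio R = 1 / (1 − e^(−kτ)) = 1 / (1 − 0.1829) = 1.224
Steady-state peak = C₀ × R = 12.6 × 1.224 = 15.42 mg/L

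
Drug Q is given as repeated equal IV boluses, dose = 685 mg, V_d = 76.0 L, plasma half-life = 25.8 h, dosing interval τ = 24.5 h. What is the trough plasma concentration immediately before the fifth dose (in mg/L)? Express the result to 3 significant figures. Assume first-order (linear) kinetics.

8.98 mg/L

C₀ per dose = Dose / Vd = 685 / 76.0 = 9.013 mg/L
k = ln2 / t½ = 0.693147 / 25.8 = 0.02687 h⁻¹
Fraction remaining after one interval: r = e^(−kτ) = e^(−0.02687 × 24.5) = 0.5177
Before dose 5, 4 doses have been given (aged 1τ, 2τ, 3τ, 4τ).
C_trough = C₀ × (r + r² + … + r^4) = C₀ × r(1−r^4)/(1−r)
        = 9.013 × 0.5177 × (1 − 0.07183) / (1 − 0.5177) = 8.980 mg/L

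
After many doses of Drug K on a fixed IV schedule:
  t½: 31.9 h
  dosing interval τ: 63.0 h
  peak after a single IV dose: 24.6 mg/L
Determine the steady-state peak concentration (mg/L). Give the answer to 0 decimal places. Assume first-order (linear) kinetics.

k = ln2 / t½ = 0.693147 / 31.9 = 0.02173 h⁻¹
e^(−kτ) = e^(−0.02173 × 63.0) = 0.2544
Accumulation ratio R = 1 / (1 − e^(−kτ)) = 1 / (1 − 0.2544) = 1.341
Steady-state peak = C₀ × R = 24.6 × 1.341 = 32.99 mg/L

33 mg/L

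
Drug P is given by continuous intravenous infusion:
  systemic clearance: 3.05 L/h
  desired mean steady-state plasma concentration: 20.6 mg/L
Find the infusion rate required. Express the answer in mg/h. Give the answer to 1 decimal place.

62.8 mg/h

At steady state, infusion rate R₀ = Css × CL = 20.6 × 3.050 = 62.83 mg/h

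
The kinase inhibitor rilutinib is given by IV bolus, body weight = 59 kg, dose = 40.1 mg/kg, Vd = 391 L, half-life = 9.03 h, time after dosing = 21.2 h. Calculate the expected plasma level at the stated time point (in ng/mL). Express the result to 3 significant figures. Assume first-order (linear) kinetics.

Total dose = 40.1 × 59 = 2366 mg
C₀ = Dose / Vd = 2366 / 391 = 6.051 mg/L
k = ln2 / t½ = 0.693147 / 9.03 = 0.07676 h⁻¹
C = C₀ · e^(−k·t) = 6.051 × e^(−0.07676 × 21.2)
  = 6.051 × 0.1965 = 1.189 mg/L
Convert: 1.189 mg/L × 1000 = 1189 ng/mL

1190 ng/mL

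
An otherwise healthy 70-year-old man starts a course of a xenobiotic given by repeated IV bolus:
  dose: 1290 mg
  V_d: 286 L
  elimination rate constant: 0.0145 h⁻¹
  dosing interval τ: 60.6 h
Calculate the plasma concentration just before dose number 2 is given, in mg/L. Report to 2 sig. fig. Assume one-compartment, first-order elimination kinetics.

1.9 mg/L

C₀ per dose = Dose / Vd = 1290 / 286 = 4.510 mg/L
Fraction remaining after one interval: r = e^(−kτ) = e^(−0.01450 × 60.6) = 0.4153
Before dose 2, 1 dose has been given (aged 1τ).
C_trough = C₀ × r = 4.510 × 0.4153 = 1.873 mg/L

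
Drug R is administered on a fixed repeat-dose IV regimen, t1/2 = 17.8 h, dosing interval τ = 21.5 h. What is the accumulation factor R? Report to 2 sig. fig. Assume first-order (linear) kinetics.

1.8

k = ln2 / t½ = 0.693147 / 17.8 = 0.03894 h⁻¹
e^(−kτ) = e^(−0.03894 × 21.5) = 0.4329
Accumulation ratio R = 1 / (1 − e^(−kτ)) = 1 / (1 − 0.4329) = 1.763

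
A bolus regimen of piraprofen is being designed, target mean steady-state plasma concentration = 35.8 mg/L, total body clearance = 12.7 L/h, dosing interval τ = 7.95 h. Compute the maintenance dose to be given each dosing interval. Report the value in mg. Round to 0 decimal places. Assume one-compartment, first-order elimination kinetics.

3615 mg

At steady state, Dose/τ = Css × CL.
Dose = Css × CL × τ = 35.8 × 12.70 × 7.95 = 3615 mg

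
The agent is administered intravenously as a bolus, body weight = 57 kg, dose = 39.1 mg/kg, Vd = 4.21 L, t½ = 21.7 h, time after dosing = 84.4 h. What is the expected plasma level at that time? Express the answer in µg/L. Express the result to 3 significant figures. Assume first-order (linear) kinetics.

Total dose = 39.1 × 57 = 2229 mg
C₀ = Dose / Vd = 2229 / 4.21 = 529.5 mg/L
k = ln2 / t½ = 0.693147 / 21.7 = 0.03194 h⁻¹
C = C₀ · e^(−k·t) = 529.5 × e^(−0.03194 × 84.4)
  = 529.5 × 0.06749 = 35.74 mg/L
Convert: 35.74 mg/L × 1000 = 35740 µg/L

35700 µg/L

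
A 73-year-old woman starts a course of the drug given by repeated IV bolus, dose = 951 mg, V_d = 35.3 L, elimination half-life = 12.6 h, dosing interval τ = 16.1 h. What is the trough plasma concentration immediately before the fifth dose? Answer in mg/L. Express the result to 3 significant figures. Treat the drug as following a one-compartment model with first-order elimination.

18.4 mg/L

C₀ per dose = Dose / Vd = 951 / 35.3 = 26.94 mg/L
k = ln2 / t½ = 0.693147 / 12.6 = 0.05501 h⁻¹
Fraction remaining after one interval: r = e^(−kτ) = e^(−0.05501 × 16.1) = 0.4124
Before dose 5, 4 doses have been given (aged 1τ, 2τ, 3τ, 4τ).
C_trough = C₀ × (r + r² + … + r^4) = C₀ × r(1−r^4)/(1−r)
        = 26.94 × 0.4124 × (1 − 0.02893) / (1 − 0.4124) = 18.36 mg/L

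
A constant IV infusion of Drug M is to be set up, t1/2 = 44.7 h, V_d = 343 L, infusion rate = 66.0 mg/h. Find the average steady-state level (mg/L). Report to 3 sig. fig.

k = ln2 / t½ = 0.693147 / 44.7 = 0.01551 h⁻¹
CL = k × Vd = 0.01551 × 343 = 5.320 L/h
At steady state Css = R₀ / CL = 66.0 / 5.320 = 12.41 mg/L

12.4 mg/L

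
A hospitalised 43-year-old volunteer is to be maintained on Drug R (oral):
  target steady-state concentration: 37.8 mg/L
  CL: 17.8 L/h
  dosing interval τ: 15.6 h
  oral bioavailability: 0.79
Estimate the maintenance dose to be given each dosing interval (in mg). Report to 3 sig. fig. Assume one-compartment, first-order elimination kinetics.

13300 mg

At steady state, F × (Dose/τ) = Css × CL.
Dose = Css × CL × τ / F = 37.8 × 17.80 × 15.6 / 0.79 = 13290 mg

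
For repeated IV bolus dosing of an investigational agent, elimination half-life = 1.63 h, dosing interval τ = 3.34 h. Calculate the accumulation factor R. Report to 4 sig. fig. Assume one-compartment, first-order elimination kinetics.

1.319

k = ln2 / t½ = 0.693147 / 1.63 = 0.4252 h⁻¹
e^(−kτ) = e^(−0.4252 × 3.34) = 0.2417
Accumulation ratio R = 1 / (1 − e^(−kτ)) = 1 / (1 − 0.2417) = 1.319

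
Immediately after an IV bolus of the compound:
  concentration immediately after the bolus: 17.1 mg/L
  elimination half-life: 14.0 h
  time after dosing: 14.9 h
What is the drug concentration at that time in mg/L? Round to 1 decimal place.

8.2 mg/L

k = ln2 / t½ = 0.693147 / 14.0 = 0.04951 h⁻¹
C = C₀ · e^(−k·t) = 17.10 × e^(−0.04951 × 14.9)
  = 17.10 × 0.4782 = 8.177 mg/L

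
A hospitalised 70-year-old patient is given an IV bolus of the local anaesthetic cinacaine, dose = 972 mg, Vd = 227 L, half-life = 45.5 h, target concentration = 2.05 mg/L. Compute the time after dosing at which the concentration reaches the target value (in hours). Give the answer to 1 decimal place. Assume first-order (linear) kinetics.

C₀ = Dose / Vd = 972.0 / 227 = 4.282 mg/L
k = ln2 / t½ = 0.693147 / 45.5 = 0.01523 h⁻¹
t = ln(C₀ / C) / k = ln(4.282 / 2.05) / 0.01523
  = ln(2.089) / 0.01523 = 0.7367 / 0.01523 = 48.37 h

48.4 h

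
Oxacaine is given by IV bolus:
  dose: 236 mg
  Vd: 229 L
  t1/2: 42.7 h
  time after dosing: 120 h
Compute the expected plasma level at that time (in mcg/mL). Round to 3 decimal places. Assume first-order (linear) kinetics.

0.147 mcg/mL

C₀ = Dose / Vd = 236.0 / 229 = 1.031 mg/L
k = ln2 / t½ = 0.693147 / 42.7 = 0.01623 h⁻¹
C = C₀ · e^(−k·t) = 1.031 × e^(−0.01623 × 120)
  = 1.031 × 0.1426 = 0.1470 mg/L
(0.1470 mg/L = 0.1470 mcg/mL)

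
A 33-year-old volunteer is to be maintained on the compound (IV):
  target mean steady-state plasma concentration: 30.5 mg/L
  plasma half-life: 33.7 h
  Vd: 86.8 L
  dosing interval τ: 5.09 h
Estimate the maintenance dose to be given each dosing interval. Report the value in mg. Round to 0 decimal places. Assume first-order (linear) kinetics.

277 mg

k = ln2 / t½ = 0.693147 / 33.7 = 0.02057 h⁻¹
CL = k × Vd = 0.02057 × 86.8 = 1.785 L/h
At steady state, Dose/τ = Css × CL.
Dose = Css × CL × τ = 30.5 × 1.785 × 5.09 = 277.1 mg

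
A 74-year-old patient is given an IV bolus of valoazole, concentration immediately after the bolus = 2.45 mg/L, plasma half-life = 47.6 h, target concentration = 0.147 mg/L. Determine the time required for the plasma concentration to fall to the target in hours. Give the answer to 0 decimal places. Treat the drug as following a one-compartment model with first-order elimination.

193 h

k = ln2 / t½ = 0.693147 / 47.6 = 0.01456 h⁻¹
t = ln(C₀ / C) / k = ln(2.450 / 0.147) / 0.01456
  = ln(16.67) / 0.01456 = 2.814 / 0.01456 = 193.3 h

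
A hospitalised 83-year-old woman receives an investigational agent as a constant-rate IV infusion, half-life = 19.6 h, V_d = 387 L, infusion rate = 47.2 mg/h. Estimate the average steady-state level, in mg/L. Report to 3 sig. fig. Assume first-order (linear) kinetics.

k = ln2 / t½ = 0.693147 / 19.6 = 0.03536 h⁻¹
CL = k × Vd = 0.03536 × 387 = 13.68 L/h
At steady state Css = R₀ / CL = 47.2 / 13.68 = 3.450 mg/L

3.45 mg/L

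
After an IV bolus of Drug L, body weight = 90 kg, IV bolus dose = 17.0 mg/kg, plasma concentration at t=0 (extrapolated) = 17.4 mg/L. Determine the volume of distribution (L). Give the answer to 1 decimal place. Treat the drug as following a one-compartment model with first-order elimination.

87.9 L

Dose = 17.0 × 90 = 1530 mg
Vd = Dose / C₀ = 1530 / 17.4 = 87.93 L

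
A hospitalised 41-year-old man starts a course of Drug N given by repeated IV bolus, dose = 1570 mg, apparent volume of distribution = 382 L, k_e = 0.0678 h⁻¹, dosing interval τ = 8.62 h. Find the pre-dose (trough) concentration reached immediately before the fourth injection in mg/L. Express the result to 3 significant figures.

C₀ per dose = Dose / Vd = 1570 / 382 = 4.110 mg/L
Fraction remaining after one interval: r = e^(−kτ) = e^(−0.06780 × 8.62) = 0.5574
Before dose 4, 3 doses have been given (aged 1τ, 2τ, 3τ).
C_trough = C₀ × (r + r² + … + r^3) = C₀ × r(1−r^3)/(1−r)
        = 4.110 × 0.5574 × (1 − 0.1732) / (1 − 0.5574) = 4.280 mg/L

4.28 mg/L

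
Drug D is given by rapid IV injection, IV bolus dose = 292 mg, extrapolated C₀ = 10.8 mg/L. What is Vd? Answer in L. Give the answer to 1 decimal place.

27.0 L

Vd = Dose / C₀ = 292.0 / 10.8 = 27.04 L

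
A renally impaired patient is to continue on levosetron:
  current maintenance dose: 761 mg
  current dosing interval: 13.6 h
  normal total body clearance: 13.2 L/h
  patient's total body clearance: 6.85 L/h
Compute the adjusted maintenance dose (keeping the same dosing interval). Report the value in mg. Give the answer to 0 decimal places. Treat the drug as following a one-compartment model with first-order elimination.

395 mg

To keep the same average steady-state level, dosing rate must scale with clearance.
CL ratio = 6.85 / 13.2 = 0.5189
New dose (same interval) = 761 × 0.5189 = 394.9 mg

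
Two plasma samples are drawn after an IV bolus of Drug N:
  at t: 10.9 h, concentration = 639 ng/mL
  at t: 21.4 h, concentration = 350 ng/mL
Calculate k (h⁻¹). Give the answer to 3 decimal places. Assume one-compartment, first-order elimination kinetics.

0.057 h⁻¹

k = ln(C₁/C₂) / (t₂ − t₁) = ln(639/350) / (21.4 − 10.9)
  = 0.6020 / 10.50 = 0.05733 h⁻¹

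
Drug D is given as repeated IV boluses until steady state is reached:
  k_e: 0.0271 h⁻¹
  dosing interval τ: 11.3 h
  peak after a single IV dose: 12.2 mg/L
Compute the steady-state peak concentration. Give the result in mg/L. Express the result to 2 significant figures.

e^(−kτ) = e^(−0.02710 × 11.3) = 0.7362
Accumulation ratio R = 1 / (1 − e^(−kτ)) = 1 / (1 − 0.7362) = 3.791
Steady-state peak = C₀ × R = 12.2 × 3.791 = 46.25 mg/L

46 mg/L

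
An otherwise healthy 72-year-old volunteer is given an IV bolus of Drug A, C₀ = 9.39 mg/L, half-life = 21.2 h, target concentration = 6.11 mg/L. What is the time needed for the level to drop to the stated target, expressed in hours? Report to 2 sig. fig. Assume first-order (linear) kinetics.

13 h

k = ln2 / t½ = 0.693147 / 21.2 = 0.03270 h⁻¹
t = ln(C₀ / C) / k = ln(9.390 / 6.11) / 0.03270
  = ln(1.537) / 0.03270 = 0.4298 / 0.03270 = 13.14 h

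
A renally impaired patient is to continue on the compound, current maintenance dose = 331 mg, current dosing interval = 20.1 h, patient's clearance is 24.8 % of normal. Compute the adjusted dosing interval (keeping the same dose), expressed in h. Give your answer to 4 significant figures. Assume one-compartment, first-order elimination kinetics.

To keep the same average steady-state level, dosing rate must scale with clearance.
CL ratio = 24.8 / 100 = 0.2480
New interval (same dose) = 20.1 / 0.2480 = 81.05 h

81.05 h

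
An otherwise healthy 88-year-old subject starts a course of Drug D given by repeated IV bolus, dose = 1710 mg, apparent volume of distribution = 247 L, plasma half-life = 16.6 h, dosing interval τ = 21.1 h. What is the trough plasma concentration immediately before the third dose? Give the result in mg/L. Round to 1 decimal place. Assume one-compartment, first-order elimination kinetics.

C₀ per dose = Dose / Vd = 1710 / 247 = 6.923 mg/L
k = ln2 / t½ = 0.693147 / 16.6 = 0.04176 h⁻¹
Fraction remaining after one interval: r = e^(−kτ) = e^(−0.04176 × 21.1) = 0.4143
Before dose 3, 2 doses have been given (aged 1τ, 2τ).
C_trough = C₀ × (r + r²) = 6.923 × (0.4143 + 0.1716) = 4.056 mg/L

4.1 mg/L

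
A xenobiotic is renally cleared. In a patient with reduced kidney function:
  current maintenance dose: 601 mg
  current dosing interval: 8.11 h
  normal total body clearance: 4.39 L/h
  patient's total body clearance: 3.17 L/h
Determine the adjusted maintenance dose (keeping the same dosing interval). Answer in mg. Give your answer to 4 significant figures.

To keep the same average steady-state level, dosing rate must scale with clearance.
CL ratio = 3.17 / 4.39 = 0.7221
New dose (same interval) = 601 × 0.7221 = 434.0 mg

434.0 mg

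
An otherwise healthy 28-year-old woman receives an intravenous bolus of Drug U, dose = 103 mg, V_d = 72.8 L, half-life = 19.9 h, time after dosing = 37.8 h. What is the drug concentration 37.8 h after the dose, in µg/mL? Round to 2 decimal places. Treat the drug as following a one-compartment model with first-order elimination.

C₀ = Dose / Vd = 103.0 / 72.8 = 1.415 mg/L
k = ln2 / t½ = 0.693147 / 19.9 = 0.03483 h⁻¹
C = C₀ · e^(−k·t) = 1.415 × e^(−0.03483 × 37.8)
  = 1.415 × 0.2681 = 0.3794 mg/L
(0.3794 mg/L = 0.3794 µg/mL)

0.38 µg/mL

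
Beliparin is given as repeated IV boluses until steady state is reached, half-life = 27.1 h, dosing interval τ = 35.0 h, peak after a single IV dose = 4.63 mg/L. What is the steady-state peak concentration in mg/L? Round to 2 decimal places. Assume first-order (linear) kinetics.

k = ln2 / t½ = 0.693147 / 27.1 = 0.02558 h⁻¹
e^(−kτ) = e^(−0.02558 × 35.0) = 0.4085
Accumulation ratio R = 1 / (1 − e^(−kτ)) = 1 / (1 − 0.4085) = 1.691
Steady-state peak = C₀ × R = 4.63 × 1.691 = 7.829 mg/L

7.83 mg/L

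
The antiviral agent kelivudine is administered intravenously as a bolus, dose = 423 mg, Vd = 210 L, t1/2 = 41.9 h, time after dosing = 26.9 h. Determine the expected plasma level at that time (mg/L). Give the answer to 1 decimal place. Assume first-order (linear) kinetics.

1.3 mg/L

C₀ = Dose / Vd = 423.0 / 210 = 2.014 mg/L
k = ln2 / t½ = 0.693147 / 41.9 = 0.01654 h⁻¹
C = C₀ · e^(−k·t) = 2.014 × e^(−0.01654 × 26.9)
  = 2.014 × 0.6409 = 1.291 mg/L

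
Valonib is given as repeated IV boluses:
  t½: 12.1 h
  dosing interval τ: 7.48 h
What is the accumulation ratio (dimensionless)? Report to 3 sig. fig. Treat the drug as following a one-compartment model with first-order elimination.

k = ln2 / t½ = 0.693147 / 12.1 = 0.05728 h⁻¹
e^(−kτ) = e^(−0.05728 × 7.48) = 0.6515
Accumulation ratio R = 1 / (1 − e^(−kτ)) = 1 / (1 − 0.6515) = 2.869

2.87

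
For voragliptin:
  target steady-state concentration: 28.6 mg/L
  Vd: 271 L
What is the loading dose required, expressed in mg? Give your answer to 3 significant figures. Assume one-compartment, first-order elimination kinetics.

7750 mg

LD = Css × Vd = 28.6 × 271 = 7751 mg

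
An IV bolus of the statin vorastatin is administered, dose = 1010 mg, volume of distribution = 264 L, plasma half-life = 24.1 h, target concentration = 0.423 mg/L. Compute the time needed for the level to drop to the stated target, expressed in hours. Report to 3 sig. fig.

76.6 h

C₀ = Dose / Vd = 1010 / 264 = 3.826 mg/L
k = ln2 / t½ = 0.693147 / 24.1 = 0.02876 h⁻¹
t = ln(C₀ / C) / k = ln(3.826 / 0.423) / 0.02876
  = ln(9.045) / 0.02876 = 2.202 / 0.02876 = 76.56 h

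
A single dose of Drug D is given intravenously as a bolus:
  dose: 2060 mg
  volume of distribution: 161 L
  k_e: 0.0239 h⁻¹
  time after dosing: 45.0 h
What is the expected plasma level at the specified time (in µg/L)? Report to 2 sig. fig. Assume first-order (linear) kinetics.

C₀ = Dose / Vd = 2060 / 161 = 12.80 mg/L
C = C₀ · e^(−k·t) = 12.80 × e^(−0.02390 × 45.0)
  = 12.80 × 0.3411 = 4.366 mg/L
Convert: 4.366 mg/L × 1000 = 4366 µg/L

4400 µg/L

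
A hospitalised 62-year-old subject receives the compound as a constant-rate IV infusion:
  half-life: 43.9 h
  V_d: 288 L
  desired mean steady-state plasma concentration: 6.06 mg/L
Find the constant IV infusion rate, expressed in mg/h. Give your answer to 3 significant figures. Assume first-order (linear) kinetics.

27.6 mg/h

k = ln2 / t½ = 0.693147 / 43.9 = 0.01579 h⁻¹
CL = k × Vd = 0.01579 × 288 = 4.548 L/h
At steady state, infusion rate R₀ = Css × CL = 6.06 × 4.548 = 27.56 mg/h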